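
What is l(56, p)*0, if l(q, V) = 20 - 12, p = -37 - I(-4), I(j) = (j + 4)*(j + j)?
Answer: 0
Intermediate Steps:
I(j) = 2*j*(4 + j) (I(j) = (4 + j)*(2*j) = 2*j*(4 + j))
p = -37 (p = -37 - 2*(-4)*(4 - 4) = -37 - 2*(-4)*0 = -37 - 1*0 = -37 + 0 = -37)
l(q, V) = 8
l(56, p)*0 = 8*0 = 0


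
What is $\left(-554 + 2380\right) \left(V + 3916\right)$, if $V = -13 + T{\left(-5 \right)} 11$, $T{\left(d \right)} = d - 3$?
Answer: $6966190$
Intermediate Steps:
$T{\left(d \right)} = -3 + d$ ($T{\left(d \right)} = d - 3 = -3 + d$)
$V = -101$ ($V = -13 + \left(-3 - 5\right) 11 = -13 - 88 = -101$)
$\left(-554 + 2380\right) \left(V + 3916\right) = \left(-554 + 2380\right) \left(-101 + 3916\right) = 1826 \cdot 3815 = 6966190$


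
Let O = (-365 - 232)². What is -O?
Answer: -356409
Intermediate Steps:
O = 356409 (O = (-597)² = 356409)
-O = -1*356409 = -356409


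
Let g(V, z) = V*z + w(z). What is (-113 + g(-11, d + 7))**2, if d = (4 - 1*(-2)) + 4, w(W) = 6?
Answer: 86436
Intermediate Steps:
d = 10 (d = (4 + 2) + 4 = 6 + 4 = 10)
g(V, z) = 6 + V*z (g(V, z) = V*z + 6 = 6 + V*z)
(-113 + g(-11, d + 7))**2 = (-113 + (6 - 11*(10 + 7)))**2 = (-113 + (6 - 11*17))**2 = (-113 + (6 - 187))**2 = (-113 - 181)**2 = (-294)**2 = 86436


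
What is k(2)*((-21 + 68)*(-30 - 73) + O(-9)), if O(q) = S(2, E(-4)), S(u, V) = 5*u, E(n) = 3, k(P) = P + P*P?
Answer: -28986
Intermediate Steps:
k(P) = P + P²
O(q) = 10 (O(q) = 5*2 = 10)
k(2)*((-21 + 68)*(-30 - 73) + O(-9)) = (2*(1 + 2))*((-21 + 68)*(-30 - 73) + 10) = (2*3)*(47*(-103) + 10) = 6*(-4841 + 10) = 6*(-4831) = -28986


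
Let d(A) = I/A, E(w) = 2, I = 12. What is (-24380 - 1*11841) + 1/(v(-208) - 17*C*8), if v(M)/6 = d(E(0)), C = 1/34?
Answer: -1159071/32 ≈ -36221.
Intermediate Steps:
C = 1/34 ≈ 0.029412
d(A) = 12/A
v(M) = 36 (v(M) = 6*(12/2) = 6*(12*(1/2)) = 6*6 = 36)
(-24380 - 1*11841) + 1/(v(-208) - 17*C*8) = (-24380 - 1*11841) + 1/(36 - 17*1/34*8) = (-24380 - 11841) + 1/(36 - 1/2*8) = -36221 + 1/(36 - 4) = -36221 + 1/32 = -1159071/32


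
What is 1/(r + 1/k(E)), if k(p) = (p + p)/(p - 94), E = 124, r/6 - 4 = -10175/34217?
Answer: 4242908/94772847 ≈ 0.044769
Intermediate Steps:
r = 760158/34217 (r = 24 + 6*(-10175/34217) = 24 - 61050/34217 = 760158/34217 ≈ 22.216)
k(p) = 2*p/(-94 + p) (k(p) = (2*p)/(-94 + p) = 2*p/(-94 + p))
1/(r + 1/k(E)) = 1/(760158/34217 + 1/(2*124/(-94 + 124))) = 1/(760158/34217 + 1/(2*124/30)) = 1/(760158/34217 + 1/(2*124*(1/30))) = 1/(760158/34217 + 1/(124/15)) = 1/(760158/34217 + 15/124) = 1/(94772847/4242908) = 4242908/94772847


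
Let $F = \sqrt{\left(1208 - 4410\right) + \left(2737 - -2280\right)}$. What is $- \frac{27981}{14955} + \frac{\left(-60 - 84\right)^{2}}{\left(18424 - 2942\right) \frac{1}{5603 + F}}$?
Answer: $\frac{289515941133}{38588885} + \frac{114048 \sqrt{15}}{7741} \approx 7559.6$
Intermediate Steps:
$F = 11 \sqrt{15}$ ($F = \sqrt{\left(1208 - 4410\right) + \left(2737 + 2280\right)} = \sqrt{-3202 + 5017} = \sqrt{1815} = 11 \sqrt{15} \approx 42.603$)
$- \frac{27981}{14955} + \frac{\left(-60 - 84\right)^{2}}{\left(18424 - 2942\right) \frac{1}{5603 + F}} = - \frac{27981}{14955} + \frac{\left(-60 - 84\right)^{2}}{\left(18424 - 2942\right) \frac{1}{5603 + 11 \sqrt{15}}} = \left(-27981\right) \frac{1}{14955} + \frac{\left(-144\right)^{2}}{15482 \frac{1}{5603 + 11 \sqrt{15}}} = - \frac{9327}{4985} + 20736 \left(\frac{5603}{15482} + \frac{11 \sqrt{15}}{15482}\right) = - \frac{9327}{4985} + \left(\frac{58091904}{7741} + \frac{114048 \sqrt{15}}{7741}\right) = \frac{289515941133}{38588885} + \frac{114048 \sqrt{15}}{7741}$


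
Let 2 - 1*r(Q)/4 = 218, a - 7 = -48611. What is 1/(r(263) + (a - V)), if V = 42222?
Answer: -1/91690 ≈ -1.0906e-5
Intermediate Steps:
a = -48604 (a = 7 - 48611 = -48604)
r(Q) = -864 (r(Q) = 8 - 4*218 = 8 - 872 = -864)
1/(r(263) + (a - V)) = 1/(-864 + (-48604 - 1*42222)) = 1/(-864 + (-48604 - 42222)) = 1/(-864 - 90826) = 1/(-91690) = -1/91690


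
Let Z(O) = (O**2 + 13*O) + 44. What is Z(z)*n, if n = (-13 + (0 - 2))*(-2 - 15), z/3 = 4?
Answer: 87720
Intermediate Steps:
z = 12 (z = 3*4 = 12)
n = 255 (n = (-13 - 2)*(-17) = -15*(-17) = 255)
Z(O) = 44 + O**2 + 13*O
Z(z)*n = (44 + 12**2 + 13*12)*255 = (44 + 144 + 156)*255 = 344*255 = 87720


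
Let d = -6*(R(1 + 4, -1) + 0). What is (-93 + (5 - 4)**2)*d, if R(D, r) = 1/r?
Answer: -552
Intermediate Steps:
d = 6 (d = -6*(1/(-1) + 0) = -6*(-1 + 0) = -6*(-1) = 6)
(-93 + (5 - 4)**2)*d = (-93 + (5 - 4)**2)*6 = (-93 + 1**2)*6 = (-93 + 1)*6 = -92*6 = -552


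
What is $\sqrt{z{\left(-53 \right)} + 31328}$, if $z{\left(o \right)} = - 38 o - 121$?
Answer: $\sqrt{33221} \approx 182.27$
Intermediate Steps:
$z{\left(o \right)} = -121 - 38 o$
$\sqrt{z{\left(-53 \right)} + 31328} = \sqrt{\left(-121 - -2014\right) + 31328} = \sqrt{\left(-121 + 2014\right) + 31328} = \sqrt{1893 + 31328} = \sqrt{33221}$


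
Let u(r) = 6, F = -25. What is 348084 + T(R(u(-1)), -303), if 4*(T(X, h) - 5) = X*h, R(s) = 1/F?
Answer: 34809203/100 ≈ 3.4809e+5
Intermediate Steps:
R(s) = -1/25 (R(s) = 1/(-25) = -1/25)
T(X, h) = 5 + X*h/4 (T(X, h) = 5 + (X*h)/4 = 5 + X*h/4)
348084 + T(R(u(-1)), -303) = 348084 + (5 + (1/4)*(-1/25)*(-303)) = 348084 + (5 + 303/100) = 348084 + 803/100 = 34809203/100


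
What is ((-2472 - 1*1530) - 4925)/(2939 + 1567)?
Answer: -8927/4506 ≈ -1.9811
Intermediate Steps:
((-2472 - 1*1530) - 4925)/(2939 + 1567) = ((-2472 - 1530) - 4925)/4506 = (-4002 - 4925)*(1/4506) = -8927*1/4506 = -8927/4506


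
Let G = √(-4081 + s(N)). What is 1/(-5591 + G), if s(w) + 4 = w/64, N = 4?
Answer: -89456/500213855 - 4*I*√65359/500213855 ≈ -0.00017884 - 2.0444e-6*I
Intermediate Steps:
s(w) = -4 + w/64
G = I*√65359/4 (G = √(-4081 + (-4 + (1/64)*4)) = √(-4081 + (-4 + 1/16)) = √(-4081 - 63/16) = √(-65359/16) = I*√65359/4 ≈ 63.914*I)
1/(-5591 + G) = 1/(-5591 + I*√65359/4)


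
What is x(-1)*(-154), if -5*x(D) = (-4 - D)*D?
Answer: 462/5 ≈ 92.400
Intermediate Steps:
x(D) = -D*(-4 - D)/5 (x(D) = -(-4 - D)*D/5 = -D*(-4 - D)/5)
x(-1)*(-154) = ((⅕)*(-1)*(4 - 1))*(-154) = ((⅕)*(-1)*3)*(-154) = -⅗*(-154) = 462/5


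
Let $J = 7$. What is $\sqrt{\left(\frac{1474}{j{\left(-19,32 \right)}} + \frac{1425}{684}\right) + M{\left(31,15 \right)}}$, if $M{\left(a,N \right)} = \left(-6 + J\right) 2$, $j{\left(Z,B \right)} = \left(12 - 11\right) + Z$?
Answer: $\frac{i \sqrt{2801}}{6} \approx 8.8207 i$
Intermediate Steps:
$j{\left(Z,B \right)} = 1 + Z$
$M{\left(a,N \right)} = 2$ ($M{\left(a,N \right)} = \left(-6 + 7\right) 2 = 1 \cdot 2 = 2$)
$\sqrt{\left(\frac{1474}{j{\left(-19,32 \right)}} + \frac{1425}{684}\right) + M{\left(31,15 \right)}} = \sqrt{\left(\frac{1474}{1 - 19} + \frac{1425}{684}\right) + 2} = \sqrt{\left(\frac{1474}{-18} + 1425 \cdot \frac{1}{684}\right) + 2} = \sqrt{\left(1474 \left(- \frac{1}{18}\right) + \frac{25}{12}\right) + 2} = \sqrt{\left(- \frac{737}{9} + \frac{25}{12}\right) + 2} = \sqrt{- \frac{2873}{36} + 2} = \sqrt{- \frac{2801}{36}} = \frac{i \sqrt{2801}}{6}$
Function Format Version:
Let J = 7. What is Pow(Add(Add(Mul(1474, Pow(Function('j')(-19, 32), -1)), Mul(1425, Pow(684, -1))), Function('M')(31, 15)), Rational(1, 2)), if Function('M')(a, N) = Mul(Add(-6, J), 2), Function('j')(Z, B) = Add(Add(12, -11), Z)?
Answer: Mul(Rational(1, 6), I, Pow(2801, Rational(1, 2))) ≈ Mul(8.8207, I)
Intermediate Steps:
Function('j')(Z, B) = Add(1, Z)
Function('M')(a, N) = 2 (Function('M')(a, N) = Mul(Add(-6, 7), 2) = Mul(1, 2) = 2)
Pow(Add(Add(Mul(1474, Pow(Function('j')(-19, 32), -1)), Mul(1425, Pow(684, -1))), Function('M')(31, 15)), Rational(1, 2)) = Pow(Add(Add(Mul(1474, Pow(Add(1, -19), -1)), Mul(1425, Pow(684, -1))), 2), Rational(1, 2)) = Pow(Add(Add(Mul(1474, Pow(-18, -1)), Mul(1425, Rational(1, 684))), 2), Rational(1, 2)) = Pow(Add(Add(Mul(1474, Rational(-1, 18)), Rational(25, 12)), 2), Rational(1, 2)) = Pow(Add(Add(Rational(-737, 9), Rational(25, 12)), 2), Rational(1, 2)) = Pow(Add(Rational(-2873, 36), 2), Rational(1, 2)) = Pow(Rational(-2801, 36), Rational(1, 2)) = Mul(Rational(1, 6), I, Pow(2801, Rational(1, 2)))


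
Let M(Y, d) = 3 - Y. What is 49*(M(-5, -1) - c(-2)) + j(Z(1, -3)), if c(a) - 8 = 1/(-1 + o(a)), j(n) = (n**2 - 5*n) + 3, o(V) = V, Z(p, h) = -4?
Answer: 166/3 ≈ 55.333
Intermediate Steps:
j(n) = 3 + n**2 - 5*n
c(a) = 8 + 1/(-1 + a)
49*(M(-5, -1) - c(-2)) + j(Z(1, -3)) = 49*((3 - 1*(-5)) - (-7 + 8*(-2))/(-1 - 2)) + (3 + (-4)**2 - 5*(-4)) = 49*((3 + 5) - (-7 - 16)/(-3)) + (3 + 16 + 20) = 49*(8 - (-1)*(-23)/3) + 39 = 49*(8 - 1*23/3) + 39 = 49*(8 - 23/3) + 39 = 49*(1/3) + 39 = 49/3 + 39 = 166/3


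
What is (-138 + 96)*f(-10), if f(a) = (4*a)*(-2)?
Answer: -3360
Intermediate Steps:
f(a) = -8*a
(-138 + 96)*f(-10) = (-138 + 96)*(-8*(-10)) = -42*80 = -3360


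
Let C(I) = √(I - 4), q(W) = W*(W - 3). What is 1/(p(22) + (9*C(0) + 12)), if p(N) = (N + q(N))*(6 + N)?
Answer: 3083/38019637 - 9*I/76039274 ≈ 8.109e-5 - 1.1836e-7*I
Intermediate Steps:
q(W) = W*(-3 + W)
p(N) = (6 + N)*(N + N*(-3 + N)) (p(N) = (N + N*(-3 + N))*(6 + N) = (6 + N)*(N + N*(-3 + N)))
C(I) = √(-4 + I)
1/(p(22) + (9*C(0) + 12)) = 1/(22*(-12 + 22² + 4*22) + (9*√(-4 + 0) + 12)) = 1/(22*(-12 + 484 + 88) + (9*√(-4) + 12)) = 1/(22*560 + (9*(2*I) + 12)) = 1/(12320 + (18*I + 12)) = 1/(12320 + (12 + 18*I)) = 1/(12332 + 18*I) = (12332 - 18*I)/152078548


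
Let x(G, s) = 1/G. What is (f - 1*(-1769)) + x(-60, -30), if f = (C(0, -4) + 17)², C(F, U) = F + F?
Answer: 123479/60 ≈ 2058.0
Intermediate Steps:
C(F, U) = 2*F
f = 289 (f = (2*0 + 17)² = (0 + 17)² = 17² = 289)
(f - 1*(-1769)) + x(-60, -30) = (289 - 1*(-1769)) + 1/(-60) = (289 + 1769) - 1/60 = 2058 - 1/60 = 123479/60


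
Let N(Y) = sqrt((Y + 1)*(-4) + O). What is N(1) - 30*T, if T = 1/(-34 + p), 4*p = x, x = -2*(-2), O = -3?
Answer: 10/11 + I*sqrt(11) ≈ 0.90909 + 3.3166*I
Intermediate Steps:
x = 4
p = 1 (p = (1/4)*4 = 1)
N(Y) = sqrt(-7 - 4*Y) (N(Y) = sqrt((Y + 1)*(-4) - 3) = sqrt((1 + Y)*(-4) - 3) = sqrt((-4 - 4*Y) - 3) = sqrt(-7 - 4*Y))
T = -1/33 (T = 1/(-34 + 1) = 1/(-33) = -1/33 ≈ -0.030303)
N(1) - 30*T = sqrt(-7 - 4*1) - 30*(-1/33) = sqrt(-7 - 4) + 10/11 = sqrt(-11) + 10/11 = I*sqrt(11) + 10/11 = 10/11 + I*sqrt(11)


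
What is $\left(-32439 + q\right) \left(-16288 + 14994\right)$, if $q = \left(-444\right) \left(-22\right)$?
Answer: $29336274$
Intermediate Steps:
$q = 9768$
$\left(-32439 + q\right) \left(-16288 + 14994\right) = \left(-32439 + 9768\right) \left(-16288 + 14994\right) = \left(-22671\right) \left(-1294\right) = 29336274$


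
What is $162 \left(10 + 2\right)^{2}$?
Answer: $23328$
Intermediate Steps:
$162 \left(10 + 2\right)^{2} = 162 \cdot 12^{2} = 162 \cdot 144 = 23328$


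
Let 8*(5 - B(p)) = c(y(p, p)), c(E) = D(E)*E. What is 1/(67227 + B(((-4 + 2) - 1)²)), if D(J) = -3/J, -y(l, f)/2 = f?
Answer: 8/537859 ≈ 1.4874e-5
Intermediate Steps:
y(l, f) = -2*f
c(E) = -3 (c(E) = (-3/E)*E = -3)
B(p) = 43/8 (B(p) = 5 - ⅛*(-3) = 5 + 3/8 = 43/8)
1/(67227 + B(((-4 + 2) - 1)²)) = 1/(67227 + 43/8) = 1/(537859/8) = 8/537859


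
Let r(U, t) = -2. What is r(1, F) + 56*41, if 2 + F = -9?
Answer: 2294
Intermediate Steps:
F = -11 (F = -2 - 9 = -11)
r(1, F) + 56*41 = -2 + 56*41 = -2 + 2296 = 2294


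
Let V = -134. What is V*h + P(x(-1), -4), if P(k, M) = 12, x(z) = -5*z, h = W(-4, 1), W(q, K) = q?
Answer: 548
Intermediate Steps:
h = -4
V*h + P(x(-1), -4) = -134*(-4) + 12 = 536 + 12 = 548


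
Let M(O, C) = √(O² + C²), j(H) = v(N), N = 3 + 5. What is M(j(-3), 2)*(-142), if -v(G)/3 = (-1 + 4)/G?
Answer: -71*√337/4 ≈ -325.85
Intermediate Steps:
N = 8
v(G) = -9/G (v(G) = -3*(-1 + 4)/G = -9/G)
j(H) = -9/8
M(O, C) = √(C² + O²)
M(j(-3), 2)*(-142) = √(2² + (-9/8)²)*(-142) = √(4 + 81/64)*(-142) = √(337/64)*(-142) = (√337/8)*(-142) = -71*√337/4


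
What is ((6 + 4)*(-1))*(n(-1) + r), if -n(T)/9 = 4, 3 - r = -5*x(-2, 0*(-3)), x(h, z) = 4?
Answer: 130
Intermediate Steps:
r = 23 (r = 3 - (-5)*4 = 3 - 1*(-20) = 3 + 20 = 23)
n(T) = -36 (n(T) = -9*4 = -36)
((6 + 4)*(-1))*(n(-1) + r) = ((6 + 4)*(-1))*(-36 + 23) = (10*(-1))*(-13) = -10*(-13) = 130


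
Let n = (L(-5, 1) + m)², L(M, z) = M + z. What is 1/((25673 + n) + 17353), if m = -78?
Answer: 1/49750 ≈ 2.0101e-5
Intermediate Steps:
n = 6724 (n = ((-5 + 1) - 78)² = (-4 - 78)² = (-82)² = 6724)
1/((25673 + n) + 17353) = 1/((25673 + 6724) + 17353) = 1/(32397 + 17353) = 1/49750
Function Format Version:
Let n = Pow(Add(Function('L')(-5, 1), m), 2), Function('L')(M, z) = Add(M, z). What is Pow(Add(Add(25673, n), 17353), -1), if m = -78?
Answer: Rational(1, 49750) ≈ 2.0101e-5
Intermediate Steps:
n = 6724 (n = Pow(Add(Add(-5, 1), -78), 2) = Pow(Add(-4, -78), 2) = Pow(-82, 2) = 6724)
Pow(Add(Add(25673, n), 17353), -1) = Pow(Add(Add(25673, 6724), 17353), -1) = Pow(Add(32397, 17353), -1) = Pow(49750, -1) = Rational(1, 49750)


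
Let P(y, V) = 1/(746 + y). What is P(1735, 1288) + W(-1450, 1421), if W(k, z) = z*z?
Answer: 5009736922/2481 ≈ 2.0192e+6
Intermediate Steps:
W(k, z) = z²
P(1735, 1288) + W(-1450, 1421) = 1/(746 + 1735) + 1421² = 1/2481 + 2019241 = 5009736922/2481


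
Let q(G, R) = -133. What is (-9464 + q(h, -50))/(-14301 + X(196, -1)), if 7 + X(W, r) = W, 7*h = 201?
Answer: 457/672 ≈ 0.68006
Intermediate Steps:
h = 201/7 (h = (⅐)*201 = 201/7 ≈ 28.714)
X(W, r) = -7 + W
(-9464 + q(h, -50))/(-14301 + X(196, -1)) = (-9464 - 133)/(-14301 + (-7 + 196)) = -9597/(-14301 + 189) = -9597/(-14112) = -9597*(-1/14112) = 457/672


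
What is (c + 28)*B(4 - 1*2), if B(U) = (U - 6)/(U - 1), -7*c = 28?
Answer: -96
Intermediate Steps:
c = -4 (c = -⅐*28 = -4)
B(U) = (-6 + U)/(-1 + U)
(c + 28)*B(4 - 1*2) = (-4 + 28)*((-6 + (4 - 1*2))/(-1 + (4 - 1*2))) = 24*((-6 + (4 - 2))/(-1 + (4 - 2))) = 24*((-6 + 2)/(-1 + 2)) = 24*(-4/1) = 24*(1*(-4)) = 24*(-4) = -96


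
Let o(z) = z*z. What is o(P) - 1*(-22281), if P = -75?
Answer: 27906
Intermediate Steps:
o(z) = z**2
o(P) - 1*(-22281) = (-75)**2 - 1*(-22281) = 5625 + 22281 = 27906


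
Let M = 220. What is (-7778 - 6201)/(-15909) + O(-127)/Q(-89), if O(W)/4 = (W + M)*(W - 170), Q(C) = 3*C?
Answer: 587140783/1415901 ≈ 414.68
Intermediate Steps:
O(W) = 4*(-170 + W)*(220 + W) (O(W) = 4*((W + 220)*(W - 170)) = 4*((220 + W)*(-170 + W)) = 4*((-170 + W)*(220 + W)) = 4*(-170 + W)*(220 + W))
(-7778 - 6201)/(-15909) + O(-127)/Q(-89) = (-7778 - 6201)/(-15909) + (-149600 + 4*(-127)² + 200*(-127))/((3*(-89))) = -13979*(-1/15909) + (-149600 + 4*16129 - 25400)/(-267) = 13979/15909 + (-149600 + 64516 - 25400)*(-1/267) = 13979/15909 - 110484*(-1/267) = 13979/15909 + 36828/89 = 587140783/1415901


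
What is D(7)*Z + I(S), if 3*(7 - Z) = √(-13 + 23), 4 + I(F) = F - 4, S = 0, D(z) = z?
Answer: 41 - 7*√10/3 ≈ 33.621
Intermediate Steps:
I(F) = -8 + F (I(F) = -4 + (F - 4) = -4 + (-4 + F) = -8 + F)
Z = 7 - √10/3 (Z = 7 - √(-13 + 23)/3 = 7 - √10/3 ≈ 5.9459)
D(7)*Z + I(S) = 7*(7 - √10/3) + (-8 + 0) = (49 - 7*√10/3) - 8 = 41 - 7*√10/3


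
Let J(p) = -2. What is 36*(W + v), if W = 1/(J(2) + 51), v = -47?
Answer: -82872/49 ≈ -1691.3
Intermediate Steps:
W = 1/49 (W = 1/(-2 + 51) = 1/49 ≈ 0.020408)
36*(W + v) = 36*(1/49 - 47) = 36*(-2302/49) = -82872/49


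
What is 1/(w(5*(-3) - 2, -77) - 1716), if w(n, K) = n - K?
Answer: -1/1656 ≈ -0.00060386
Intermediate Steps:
1/(w(5*(-3) - 2, -77) - 1716) = 1/(((5*(-3) - 2) - 1*(-77)) - 1716) = 1/(((-15 - 2) + 77) - 1716) = 1/((-17 + 77) - 1716) = 1/(60 - 1716) = 1/(-1656) = -1/1656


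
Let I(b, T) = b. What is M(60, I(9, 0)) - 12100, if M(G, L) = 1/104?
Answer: -1258399/104 ≈ -12100.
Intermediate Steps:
M(G, L) = 1/104
M(60, I(9, 0)) - 12100 = 1/104 - 12100 = -1258399/104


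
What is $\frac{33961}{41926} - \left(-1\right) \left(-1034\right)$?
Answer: $- \frac{43317523}{41926} \approx -1033.2$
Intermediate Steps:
$\frac{33961}{41926} - \left(-1\right) \left(-1034\right) = 33961 \cdot \frac{1}{41926} - 1034 = \frac{33961}{41926} - 1034 = - \frac{43317523}{41926}$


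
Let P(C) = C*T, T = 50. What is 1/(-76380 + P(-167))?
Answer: -1/84730 ≈ -1.1802e-5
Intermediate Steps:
P(C) = 50*C (P(C) = C*50 = 50*C)
1/(-76380 + P(-167)) = 1/(-76380 + 50*(-167)) = 1/(-76380 - 8350) = 1/(-84730) = -1/84730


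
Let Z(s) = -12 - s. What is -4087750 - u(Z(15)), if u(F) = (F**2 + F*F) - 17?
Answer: -4089191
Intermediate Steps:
u(F) = -17 + 2*F**2 (u(F) = (F**2 + F**2) - 17 = 2*F**2 - 17 = -17 + 2*F**2)
-4087750 - u(Z(15)) = -4087750 - (-17 + 2*(-12 - 1*15)**2) = -4087750 - (-17 + 2*(-12 - 15)**2) = -4087750 - (-17 + 2*(-27)**2) = -4087750 - (-17 + 2*729) = -4087750 - (-17 + 1458) = -4087750 - 1*1441 = -4087750 - 1441 = -4089191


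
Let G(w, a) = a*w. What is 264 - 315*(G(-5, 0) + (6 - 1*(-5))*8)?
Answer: -27456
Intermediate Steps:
264 - 315*(G(-5, 0) + (6 - 1*(-5))*8) = 264 - 315*(0*(-5) + (6 - 1*(-5))*8) = 264 - 315*(0 + (6 + 5)*8) = 264 - 315*(0 + 11*8) = 264 - 315*(0 + 88) = 264 - 315*88 = 264 - 27720 = -27456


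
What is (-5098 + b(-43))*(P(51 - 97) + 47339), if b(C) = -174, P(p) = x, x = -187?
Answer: -248585344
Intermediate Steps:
P(p) = -187
(-5098 + b(-43))*(P(51 - 97) + 47339) = (-5098 - 174)*(-187 + 47339) = -5272*47152 = -248585344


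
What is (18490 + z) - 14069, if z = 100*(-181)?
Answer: -13679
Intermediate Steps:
z = -18100
(18490 + z) - 14069 = (18490 - 18100) - 14069 = 390 - 14069 = -13679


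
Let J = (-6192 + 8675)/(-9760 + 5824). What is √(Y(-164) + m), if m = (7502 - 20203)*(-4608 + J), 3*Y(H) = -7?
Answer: √6297345310378/328 ≈ 7650.8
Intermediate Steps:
J = -2483/3936 (J = 2483/(-3936) = 2483*(-1/3936) = -2483/3936 ≈ -0.63084)
Y(H) = -7/3 (Y(H) = (⅓)*(-7) = -7/3)
m = 230390691271/3936 (m = (7502 - 20203)*(-4608 - 2483/3936) = -12701*(-18139571/3936) = 230390691271/3936 ≈ 5.8534e+7)
√(Y(-164) + m) = √(-7/3 + 230390691271/3936) = √(76796894029/1312) = √6297345310378/328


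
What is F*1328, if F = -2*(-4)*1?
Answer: 10624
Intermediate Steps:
F = 8 (F = 8*1 = 8)
F*1328 = 8*1328 = 10624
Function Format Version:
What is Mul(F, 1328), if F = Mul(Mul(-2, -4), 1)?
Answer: 10624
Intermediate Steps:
F = 8 (F = Mul(8, 1) = 8)
Mul(F, 1328) = Mul(8, 1328) = 10624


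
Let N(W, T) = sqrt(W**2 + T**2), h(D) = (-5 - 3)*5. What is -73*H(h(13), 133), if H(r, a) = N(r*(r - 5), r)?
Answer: -2920*sqrt(2026) ≈ -1.3143e+5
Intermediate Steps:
h(D) = -40 (h(D) = -8*5 = -40)
N(W, T) = sqrt(T**2 + W**2)
H(r, a) = sqrt(r**2 + r**2*(-5 + r)**2) (H(r, a) = sqrt(r**2 + (r*(r - 5))**2) = sqrt(r**2 + (r*(-5 + r))**2) = sqrt(r**2 + r**2*(-5 + r)**2))
-73*H(h(13), 133) = -73*40*sqrt(1 + (-5 - 40)**2) = -73*40*sqrt(1 + (-45)**2) = -73*40*sqrt(1 + 2025) = -73*40*sqrt(2026) = -2920*sqrt(2026)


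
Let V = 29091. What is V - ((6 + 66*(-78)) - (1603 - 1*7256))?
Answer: 28580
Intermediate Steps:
V - ((6 + 66*(-78)) - (1603 - 1*7256)) = 29091 - ((6 + 66*(-78)) - (1603 - 1*7256)) = 29091 - ((6 - 5148) - (1603 - 7256)) = 29091 - (-5142 - 1*(-5653)) = 29091 - (-5142 + 5653) = 29091 - 1*511 = 29091 - 511 = 28580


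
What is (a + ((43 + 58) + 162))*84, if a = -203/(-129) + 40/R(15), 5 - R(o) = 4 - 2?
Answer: 1003800/43 ≈ 23344.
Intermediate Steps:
R(o) = 3 (R(o) = 5 - (4 - 2) = 5 - 1*2 = 5 - 2 = 3)
a = 641/43 (a = -203/(-129) + 40/3 = -203*(-1/129) + 40*(⅓) = 203/129 + 40/3 = 641/43 ≈ 14.907)
(a + ((43 + 58) + 162))*84 = (641/43 + ((43 + 58) + 162))*84 = (641/43 + (101 + 162))*84 = (641/43 + 263)*84 = (11950/43)*84 = 1003800/43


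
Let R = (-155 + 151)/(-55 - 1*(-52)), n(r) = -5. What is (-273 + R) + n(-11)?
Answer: -830/3 ≈ -276.67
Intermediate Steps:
R = 4/3 (R = -4/(-55 + 52) = -4/(-3) = -4*(-⅓) = 4/3 ≈ 1.3333)
(-273 + R) + n(-11) = (-273 + 4/3) - 5 = -815/3 - 5 = -830/3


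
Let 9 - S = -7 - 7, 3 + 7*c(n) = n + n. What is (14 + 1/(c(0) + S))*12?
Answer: 13314/79 ≈ 168.53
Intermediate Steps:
c(n) = -3/7 + 2*n/7 (c(n) = -3/7 + (n + n)/7 = -3/7 + (2*n)/7 = -3/7 + 2*n/7)
S = 23 (S = 9 - (-7 - 7) = 9 - 1*(-14) = 9 + 14 = 23)
(14 + 1/(c(0) + S))*12 = (14 + 1/((-3/7 + (2/7)*0) + 23))*12 = (14 + 1/((-3/7 + 0) + 23))*12 = (14 + 1/(-3/7 + 23))*12 = (14 + 1/(158/7))*12 = (14 + 7/158)*12 = (2219/158)*12 = 13314/79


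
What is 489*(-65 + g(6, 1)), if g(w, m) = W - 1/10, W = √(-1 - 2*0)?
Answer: -318339/10 + 489*I ≈ -31834.0 + 489.0*I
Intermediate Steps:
W = I (W = √(-1 + 0) = √(-1) = I ≈ 1.0*I)
g(w, m) = -⅒ + I (g(w, m) = I - 1/10 = I - 1*⅒ = I - ⅒ = -⅒ + I)
489*(-65 + g(6, 1)) = 489*(-65 + (-⅒ + I)) = 489*(-651/10 + I) = -318339/10 + 489*I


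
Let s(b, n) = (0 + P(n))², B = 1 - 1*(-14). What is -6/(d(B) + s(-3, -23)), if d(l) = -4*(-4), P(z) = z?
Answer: -6/545 ≈ -0.011009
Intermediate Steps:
B = 15 (B = 1 + 14 = 15)
s(b, n) = n² (s(b, n) = (0 + n)² = n²)
d(l) = 16
-6/(d(B) + s(-3, -23)) = -6/(16 + (-23)²) = -6/(16 + 529) = -6/545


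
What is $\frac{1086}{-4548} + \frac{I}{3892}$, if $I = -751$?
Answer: $- \frac{636855}{1475068} \approx -0.43175$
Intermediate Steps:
$\frac{1086}{-4548} + \frac{I}{3892} = \frac{1086}{-4548} - \frac{751}{3892} = 1086 \left(- \frac{1}{4548}\right) - \frac{751}{3892} = - \frac{181}{758} - \frac{751}{3892} = - \frac{636855}{1475068}$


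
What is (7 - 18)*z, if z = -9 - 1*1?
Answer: 110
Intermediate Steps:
z = -10 (z = -9 - 1 = -10)
(7 - 18)*z = (7 - 18)*(-10) = -11*(-10) = 110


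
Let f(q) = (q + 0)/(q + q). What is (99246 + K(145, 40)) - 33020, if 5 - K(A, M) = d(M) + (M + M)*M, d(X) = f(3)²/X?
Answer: 10084959/160 ≈ 63031.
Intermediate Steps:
f(q) = ½ (f(q) = q/((2*q)) = q*(1/(2*q)) = ½)
d(X) = 1/(4*X) (d(X) = (½)²/X = 1/(4*X))
K(A, M) = 5 - 2*M² - 1/(4*M) (K(A, M) = 5 - (1/(4*M) + (M + M)*M) = 5 - (1/(4*M) + (2*M)*M) = 5 - (1/(4*M) + 2*M²) = 5 - (2*M² + 1/(4*M)) = 5 + (-2*M² - 1/(4*M)) = 5 - 2*M² - 1/(4*M))
(99246 + K(145, 40)) - 33020 = (99246 + (5 - 2*40² - ¼/40)) - 33020 = (99246 + (5 - 2*1600 - ¼*1/40)) - 33020 = (99246 + (5 - 3200 - 1/160)) - 33020 = (99246 - 511201/160) - 33020 = 15368159/160 - 33020 = 10084959/160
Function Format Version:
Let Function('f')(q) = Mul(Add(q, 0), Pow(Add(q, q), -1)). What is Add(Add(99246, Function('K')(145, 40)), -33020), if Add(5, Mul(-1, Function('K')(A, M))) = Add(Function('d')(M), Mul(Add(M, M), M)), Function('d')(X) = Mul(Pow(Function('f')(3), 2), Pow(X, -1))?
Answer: Rational(10084959, 160) ≈ 63031.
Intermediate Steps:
Function('f')(q) = Rational(1, 2) (Function('f')(q) = Mul(q, Pow(Mul(2, q), -1)) = Mul(q, Mul(Rational(1, 2), Pow(q, -1))) = Rational(1, 2))
Function('d')(X) = Mul(Rational(1, 4), Pow(X, -1)) (Function('d')(X) = Mul(Pow(Rational(1, 2), 2), Pow(X, -1)) = Mul(Rational(1, 4), Pow(X, -1)))
Function('K')(A, M) = Add(5, Mul(-2, Pow(M, 2)), Mul(Rational(-1, 4), Pow(M, -1))) (Function('K')(A, M) = Add(5, Mul(-1, Add(Mul(Rational(1, 4), Pow(M, -1)), Mul(Add(M, M), M)))) = Add(5, Mul(-1, Add(Mul(Rational(1, 4), Pow(M, -1)), Mul(Mul(2, M), M)))) = Add(5, Mul(-1, Add(Mul(Rational(1, 4), Pow(M, -1)), Mul(2, Pow(M, 2))))) = Add(5, Mul(-1, Add(Mul(2, Pow(M, 2)), Mul(Rational(1, 4), Pow(M, -1))))) = Add(5, Add(Mul(-2, Pow(M, 2)), Mul(Rational(-1, 4), Pow(M, -1)))) = Add(5, Mul(-2, Pow(M, 2)), Mul(Rational(-1, 4), Pow(M, -1))))
Add(Add(99246, Function('K')(145, 40)), -33020) = Add(Add(99246, Add(5, Mul(-2, Pow(40, 2)), Mul(Rational(-1, 4), Pow(40, -1)))), -33020) = Add(Add(99246, Add(5, Mul(-2, 1600), Mul(Rational(-1, 4), Rational(1, 40)))), -33020) = Add(Add(99246, Add(5, -3200, Rational(-1, 160))), -33020) = Add(Add(99246, Rational(-511201, 160)), -33020) = Add(Rational(15368159, 160), -33020) = Rational(10084959, 160)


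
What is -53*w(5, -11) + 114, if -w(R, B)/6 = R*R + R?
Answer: 9654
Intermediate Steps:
w(R, B) = -6*R - 6*R² (w(R, B) = -6*(R*R + R) = -6*(R² + R) = -6*(R + R²) = -6*R - 6*R²)
-53*w(5, -11) + 114 = -(-318)*5*(1 + 5) + 114 = -(-318)*5*6 + 114 = -53*(-180) + 114 = 9540 + 114 = 9654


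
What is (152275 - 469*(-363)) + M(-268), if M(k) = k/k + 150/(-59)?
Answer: 19028707/59 ≈ 3.2252e+5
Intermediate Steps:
M(k) = -91/59 (M(k) = 1 + 150*(-1/59) = 1 - 150/59 = -91/59)
(152275 - 469*(-363)) + M(-268) = (152275 - 469*(-363)) - 91/59 = (152275 + 170247) - 91/59 = 322522 - 91/59 = 19028707/59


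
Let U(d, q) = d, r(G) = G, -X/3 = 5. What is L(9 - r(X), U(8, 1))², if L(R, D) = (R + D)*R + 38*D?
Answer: 1149184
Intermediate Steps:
X = -15 (X = -3*5 = -15)
L(R, D) = 38*D + R*(D + R) (L(R, D) = (D + R)*R + 38*D = R*(D + R) + 38*D = 38*D + R*(D + R))
L(9 - r(X), U(8, 1))² = ((9 - 1*(-15))² + 38*8 + 8*(9 - 1*(-15)))² = ((9 + 15)² + 304 + 8*(9 + 15))² = (24² + 304 + 8*24)² = (576 + 304 + 192)² = 1072² = 1149184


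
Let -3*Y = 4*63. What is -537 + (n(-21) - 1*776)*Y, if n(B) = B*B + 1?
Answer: 27519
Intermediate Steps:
n(B) = 1 + B² (n(B) = B² + 1 = 1 + B²)
Y = -84 (Y = -4*63/3 = -⅓*252 = -84)
-537 + (n(-21) - 1*776)*Y = -537 + ((1 + (-21)²) - 1*776)*(-84) = -537 + ((1 + 441) - 776)*(-84) = -537 + (442 - 776)*(-84) = -537 - 334*(-84) = -537 + 28056 = 27519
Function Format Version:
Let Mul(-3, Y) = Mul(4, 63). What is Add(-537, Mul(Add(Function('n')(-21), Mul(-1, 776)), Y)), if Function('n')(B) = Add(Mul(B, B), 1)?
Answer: 27519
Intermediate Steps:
Function('n')(B) = Add(1, Pow(B, 2)) (Function('n')(B) = Add(Pow(B, 2), 1) = Add(1, Pow(B, 2)))
Y = -84 (Y = Mul(Rational(-1, 3), Mul(4, 63)) = Mul(Rational(-1, 3), 252) = -84)
Add(-537, Mul(Add(Function('n')(-21), Mul(-1, 776)), Y)) = Add(-537, Mul(Add(Add(1, Pow(-21, 2)), Mul(-1, 776)), -84)) = Add(-537, Mul(Add(Add(1, 441), -776), -84)) = Add(-537, Mul(Add(442, -776), -84)) = Add(-537, Mul(-334, -84)) = Add(-537, 28056) = 27519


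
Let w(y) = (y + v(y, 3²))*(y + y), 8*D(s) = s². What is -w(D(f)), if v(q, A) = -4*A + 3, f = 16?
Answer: 64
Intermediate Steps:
v(q, A) = 3 - 4*A
D(s) = s²/8
w(y) = 2*y*(-33 + y) (w(y) = (y + (3 - 4*3²))*(y + y) = (y + (3 - 4*9))*(2*y) = (y + (3 - 36))*(2*y) = (y - 33)*(2*y) = (-33 + y)*(2*y) = 2*y*(-33 + y))
-w(D(f)) = -2*(⅛)*16²*(-33 + (⅛)*16²) = -2*(⅛)*256*(-33 + (⅛)*256) = -2*32*(-33 + 32) = -2*32*(-1) = -1*(-64) = 64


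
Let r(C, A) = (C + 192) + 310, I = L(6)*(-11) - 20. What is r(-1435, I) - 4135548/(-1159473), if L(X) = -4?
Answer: -359217587/386491 ≈ -929.43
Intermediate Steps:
I = 24 (I = -4*(-11) - 20 = 44 - 20 = 24)
r(C, A) = 502 + C (r(C, A) = (192 + C) + 310 = 502 + C)
r(-1435, I) - 4135548/(-1159473) = (502 - 1435) - 4135548/(-1159473) = -933 - 4135548*(-1)/1159473 = -933 - 1*(-1378516/386491) = -933 + 1378516/386491 = -359217587/386491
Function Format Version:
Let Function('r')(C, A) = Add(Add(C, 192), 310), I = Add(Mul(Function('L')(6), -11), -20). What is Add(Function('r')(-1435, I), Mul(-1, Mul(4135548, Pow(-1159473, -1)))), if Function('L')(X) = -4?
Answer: Rational(-359217587, 386491) ≈ -929.43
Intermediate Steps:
I = 24 (I = Add(Mul(-4, -11), -20) = Add(44, -20) = 24)
Function('r')(C, A) = Add(502, C) (Function('r')(C, A) = Add(Add(192, C), 310) = Add(502, C))
Add(Function('r')(-1435, I), Mul(-1, Mul(4135548, Pow(-1159473, -1)))) = Add(Add(502, -1435), Mul(-1, Mul(4135548, Pow(-1159473, -1)))) = Add(-933, Mul(-1, Mul(4135548, Rational(-1, 1159473)))) = Add(-933, Mul(-1, Rational(-1378516, 386491))) = Add(-933, Rational(1378516, 386491)) = Rational(-359217587, 386491)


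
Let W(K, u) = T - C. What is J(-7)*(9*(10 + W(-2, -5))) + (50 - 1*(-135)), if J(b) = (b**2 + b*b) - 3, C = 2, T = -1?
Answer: 6170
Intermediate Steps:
W(K, u) = -3 (W(K, u) = -1 - 1*2 = -1 - 2 = -3)
J(b) = -3 + 2*b**2 (J(b) = (b**2 + b**2) - 3 = 2*b**2 - 3 = -3 + 2*b**2)
J(-7)*(9*(10 + W(-2, -5))) + (50 - 1*(-135)) = (-3 + 2*(-7)**2)*(9*(10 - 3)) + (50 - 1*(-135)) = (-3 + 2*49)*(9*7) + (50 + 135) = (-3 + 98)*63 + 185 = 95*63 + 185 = 5985 + 185 = 6170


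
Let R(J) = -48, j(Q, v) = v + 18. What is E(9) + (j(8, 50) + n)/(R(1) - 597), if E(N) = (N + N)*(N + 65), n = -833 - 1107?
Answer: 287004/215 ≈ 1334.9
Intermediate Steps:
j(Q, v) = 18 + v
n = -1940
E(N) = 2*N*(65 + N) (E(N) = (2*N)*(65 + N) = 2*N*(65 + N))
E(9) + (j(8, 50) + n)/(R(1) - 597) = 2*9*(65 + 9) + ((18 + 50) - 1940)/(-48 - 597) = 2*9*74 + (68 - 1940)/(-645) = 1332 - 1872*(-1/645) = 1332 + 624/215 = 287004/215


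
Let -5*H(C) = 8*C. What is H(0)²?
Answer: 0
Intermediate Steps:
H(C) = -8*C/5
H(0)² = (-8/5*0)² = 0² = 0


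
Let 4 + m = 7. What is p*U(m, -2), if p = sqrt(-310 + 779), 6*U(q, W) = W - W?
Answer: 0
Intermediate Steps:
m = 3 (m = -4 + 7 = 3)
U(q, W) = 0 (U(q, W) = (W - W)/6 = (1/6)*0 = 0)
p = sqrt(469) ≈ 21.656
p*U(m, -2) = sqrt(469)*0 = 0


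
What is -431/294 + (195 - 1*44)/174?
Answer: -850/1421 ≈ -0.59817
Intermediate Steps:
-431/294 + (195 - 1*44)/174 = -431*1/294 + (195 - 44)*(1/174) = -431/294 + 151*(1/174) = -431/294 + 151/174 = -850/1421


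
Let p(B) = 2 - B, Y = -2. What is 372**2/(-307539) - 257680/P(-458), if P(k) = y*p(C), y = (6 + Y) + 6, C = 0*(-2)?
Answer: -440274540/34171 ≈ -12884.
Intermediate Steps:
C = 0
y = 10 (y = (6 - 2) + 6 = 4 + 6 = 10)
P(k) = 20 (P(k) = 10*(2 - 1*0) = 10*(2 + 0) = 10*2 = 20)
372**2/(-307539) - 257680/P(-458) = 372**2/(-307539) - 257680/20 = 138384*(-1/307539) - 257680*1/20 = -15376/34171 - 12884 = -440274540/34171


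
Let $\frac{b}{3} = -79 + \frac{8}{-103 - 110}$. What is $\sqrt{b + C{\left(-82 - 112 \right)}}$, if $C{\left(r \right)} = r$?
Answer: $\frac{3 i \sqrt{241471}}{71} \approx 20.763 i$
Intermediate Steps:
$b = - \frac{16835}{71}$ ($b = 3 \left(-79 + \frac{8}{-103 - 110}\right) = 3 \left(-79 + \frac{8}{-213}\right) = 3 \left(-79 + 8 \left(- \frac{1}{213}\right)\right) = 3 \left(-79 - \frac{8}{213}\right) = 3 \left(- \frac{16835}{213}\right) = - \frac{16835}{71} \approx -237.11$)
$\sqrt{b + C{\left(-82 - 112 \right)}} = \sqrt{- \frac{16835}{71} - 194} = \sqrt{- \frac{30609}{71}} = \frac{3 i \sqrt{241471}}{71}$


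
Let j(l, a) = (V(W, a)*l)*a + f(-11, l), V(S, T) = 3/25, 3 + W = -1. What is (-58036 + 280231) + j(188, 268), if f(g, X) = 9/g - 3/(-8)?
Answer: 502129401/2200 ≈ 2.2824e+5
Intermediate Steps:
W = -4 (W = -3 - 1 = -4)
V(S, T) = 3/25 (V(S, T) = 3*(1/25) = 3/25)
f(g, X) = 3/8 + 9/g (f(g, X) = 9/g - 3*(-⅛) = 9/g + 3/8 = 3/8 + 9/g)
j(l, a) = -39/88 + 3*a*l/25 (j(l, a) = (3*l/25)*a + (3/8 + 9/(-11)) = 3*a*l/25 + (3/8 + 9*(-1/11)) = 3*a*l/25 + (3/8 - 9/11) = 3*a*l/25 - 39/88 = -39/88 + 3*a*l/25)
(-58036 + 280231) + j(188, 268) = (-58036 + 280231) + (-39/88 + (3/25)*268*188) = 222195 + (-39/88 + 151152/25) = 222195 + 13300401/2200 = 502129401/2200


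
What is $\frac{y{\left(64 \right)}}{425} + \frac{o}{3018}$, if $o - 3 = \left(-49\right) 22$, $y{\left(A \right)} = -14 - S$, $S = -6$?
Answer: $- \frac{481019}{1282650} \approx -0.37502$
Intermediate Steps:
$y{\left(A \right)} = -8$ ($y{\left(A \right)} = -14 - -6 = -14 + 6 = -8$)
$o = -1075$ ($o = 3 - 1078 = -1075$)
$\frac{y{\left(64 \right)}}{425} + \frac{o}{3018} = - \frac{8}{425} - \frac{1075}{3018} = - \frac{481019}{1282650}$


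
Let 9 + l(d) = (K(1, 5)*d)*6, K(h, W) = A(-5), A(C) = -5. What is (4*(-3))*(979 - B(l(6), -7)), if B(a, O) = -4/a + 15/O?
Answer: -741728/63 ≈ -11773.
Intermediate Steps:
K(h, W) = -5
l(d) = -9 - 30*d (l(d) = -9 - 5*d*6 = -9 - 30*d)
(4*(-3))*(979 - B(l(6), -7)) = (4*(-3))*(979 - (-4/(-9 - 30*6) + 15/(-7))) = -12*(979 - (-4/(-9 - 180) + 15*(-1/7))) = -12*(979 - (-4/(-189) - 15/7)) = -12*(979 - (-4*(-1/189) - 15/7)) = -12*(979 - (4/189 - 15/7)) = -12*(979 - 1*(-401/189)) = -12*(979 + 401/189) = -12*185432/189 = -741728/63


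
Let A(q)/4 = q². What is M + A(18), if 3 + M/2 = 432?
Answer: 2154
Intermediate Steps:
A(q) = 4*q²
M = 858 (M = -6 + 2*432 = -6 + 864 = 858)
M + A(18) = 858 + 4*18² = 858 + 4*324 = 858 + 1296 = 2154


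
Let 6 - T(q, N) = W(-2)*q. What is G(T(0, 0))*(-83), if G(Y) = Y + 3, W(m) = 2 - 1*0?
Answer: -747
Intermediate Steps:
W(m) = 2 (W(m) = 2 + 0 = 2)
T(q, N) = 6 - 2*q
G(Y) = 3 + Y
G(T(0, 0))*(-83) = (3 + (6 - 2*0))*(-83) = (3 + (6 + 0))*(-83) = (3 + 6)*(-83) = 9*(-83) = -747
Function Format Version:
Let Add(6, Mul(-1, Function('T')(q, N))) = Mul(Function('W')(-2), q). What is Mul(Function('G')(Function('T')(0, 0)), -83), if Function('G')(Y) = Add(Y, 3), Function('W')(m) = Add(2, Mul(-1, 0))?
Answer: -747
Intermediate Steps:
Function('W')(m) = 2 (Function('W')(m) = Add(2, 0) = 2)
Function('T')(q, N) = Add(6, Mul(-2, q)) (Function('T')(q, N) = Add(6, Mul(-1, Mul(2, q))) = Add(6, Mul(-2, q)))
Function('G')(Y) = Add(3, Y)
Mul(Function('G')(Function('T')(0, 0)), -83) = Mul(Add(3, Add(6, Mul(-2, 0))), -83) = Mul(Add(3, Add(6, 0)), -83) = Mul(Add(3, 6), -83) = Mul(9, -83) = -747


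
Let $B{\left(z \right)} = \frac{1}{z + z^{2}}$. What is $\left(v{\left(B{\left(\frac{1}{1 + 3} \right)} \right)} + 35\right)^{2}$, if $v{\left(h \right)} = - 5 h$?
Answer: $361$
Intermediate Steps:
$\left(v{\left(B{\left(\frac{1}{1 + 3} \right)} \right)} + 35\right)^{2} = \left(- 5 \frac{1}{\frac{1}{1 + 3} \left(1 + \frac{1}{1 + 3}\right)} + 35\right)^{2} = \left(- 5 \frac{1}{\frac{1}{4} \left(1 + \frac{1}{4}\right)} + 35\right)^{2} = \left(- 5 \frac{\frac{1}{\frac{1}{4}}}{1 + \frac{1}{4}} + 35\right)^{2} = \left(- 5 \frac{4}{\frac{5}{4}} + 35\right)^{2} = \left(- 5 \cdot 4 \cdot \frac{4}{5} + 35\right)^{2} = \left(\left(-5\right) \frac{16}{5} + 35\right)^{2} = \left(-16 + 35\right)^{2} = 19^{2} = 361$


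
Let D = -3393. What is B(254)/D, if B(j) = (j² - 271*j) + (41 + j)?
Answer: 447/377 ≈ 1.1857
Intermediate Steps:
B(j) = 41 + j² - 270*j
B(254)/D = (41 + 254² - 270*254)/(-3393) = (41 + 64516 - 68580)*(-1/3393) = -4023*(-1/3393) = 447/377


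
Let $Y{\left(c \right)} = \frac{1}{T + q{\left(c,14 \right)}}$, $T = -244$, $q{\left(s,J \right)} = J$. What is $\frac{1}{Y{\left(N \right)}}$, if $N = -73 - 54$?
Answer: $-230$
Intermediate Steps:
$N = -127$
$Y{\left(c \right)} = - \frac{1}{230}$ ($Y{\left(c \right)} = \frac{1}{-244 + 14} = \frac{1}{-230} = - \frac{1}{230}$)
$\frac{1}{Y{\left(N \right)}} = \frac{1}{- \frac{1}{230}} = -230$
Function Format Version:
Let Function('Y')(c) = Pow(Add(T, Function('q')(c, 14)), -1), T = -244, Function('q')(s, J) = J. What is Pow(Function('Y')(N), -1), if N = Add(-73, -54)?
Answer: -230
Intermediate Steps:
N = -127
Function('Y')(c) = Rational(-1, 230) (Function('Y')(c) = Pow(Add(-244, 14), -1) = Pow(-230, -1) = Rational(-1, 230))
Pow(Function('Y')(N), -1) = Pow(Rational(-1, 230), -1) = -230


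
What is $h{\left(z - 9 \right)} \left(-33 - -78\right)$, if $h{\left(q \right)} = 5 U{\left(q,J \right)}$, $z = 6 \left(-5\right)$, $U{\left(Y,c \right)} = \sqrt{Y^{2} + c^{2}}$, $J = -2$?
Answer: $1125 \sqrt{61} \approx 8786.5$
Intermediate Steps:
$z = -30$
$h{\left(q \right)} = 5 \sqrt{4 + q^{2}}$ ($h{\left(q \right)} = 5 \sqrt{q^{2} + \left(-2\right)^{2}} = 5 \sqrt{q^{2} + 4} = 5 \sqrt{4 + q^{2}}$)
$h{\left(z - 9 \right)} \left(-33 - -78\right) = 5 \sqrt{4 + \left(-30 - 9\right)^{2}} \left(-33 - -78\right) = 5 \sqrt{4 + \left(-30 - 9\right)^{2}} \left(-33 + 78\right) = 5 \sqrt{4 + \left(-39\right)^{2}} \cdot 45 = 5 \sqrt{4 + 1521} \cdot 45 = 5 \sqrt{1525} \cdot 45 = 5 \cdot 5 \sqrt{61} \cdot 45 = 25 \sqrt{61} \cdot 45 = 1125 \sqrt{61}$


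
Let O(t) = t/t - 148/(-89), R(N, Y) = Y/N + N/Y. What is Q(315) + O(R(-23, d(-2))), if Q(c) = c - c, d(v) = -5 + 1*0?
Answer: 237/89 ≈ 2.6629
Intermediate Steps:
d(v) = -5 (d(v) = -5 + 0 = -5)
R(N, Y) = N/Y + Y/N
Q(c) = 0
O(t) = 237/89 (O(t) = 1 - 148*(-1/89) = 1 + 148/89 = 237/89)
Q(315) + O(R(-23, d(-2))) = 0 + 237/89 = 237/89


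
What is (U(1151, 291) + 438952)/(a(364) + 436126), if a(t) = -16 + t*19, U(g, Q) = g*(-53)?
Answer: 377949/443026 ≈ 0.85311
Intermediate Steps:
U(g, Q) = -53*g
a(t) = -16 + 19*t
(U(1151, 291) + 438952)/(a(364) + 436126) = (-53*1151 + 438952)/((-16 + 19*364) + 436126) = (-61003 + 438952)/((-16 + 6916) + 436126) = 377949/(6900 + 436126) = 377949/443026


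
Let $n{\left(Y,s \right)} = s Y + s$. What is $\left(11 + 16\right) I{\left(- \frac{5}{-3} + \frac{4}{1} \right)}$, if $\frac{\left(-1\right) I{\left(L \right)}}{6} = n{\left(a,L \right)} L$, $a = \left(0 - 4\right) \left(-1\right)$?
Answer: $-26010$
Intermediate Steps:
$a = 4$ ($a = \left(-4\right) \left(-1\right) = 4$)
$n{\left(Y,s \right)} = s + Y s$ ($n{\left(Y,s \right)} = Y s + s = s + Y s$)
$I{\left(L \right)} = - 30 L^{2}$ ($I{\left(L \right)} = - 6 L \left(1 + 4\right) L = - 6 L 5 L = - 6 \cdot 5 L L = - 6 \cdot 5 L^{2} = - 30 L^{2}$)
$\left(11 + 16\right) I{\left(- \frac{5}{-3} + \frac{4}{1} \right)} = \left(11 + 16\right) \left(- 30 \left(- \frac{5}{-3} + \frac{4}{1}\right)^{2}\right) = 27 \left(- 30 \left(\left(-5\right) \left(- \frac{1}{3}\right) + 4 \cdot 1\right)^{2}\right) = 27 \left(- 30 \left(\frac{5}{3} + 4\right)^{2}\right) = 27 \left(- 30 \left(\frac{17}{3}\right)^{2}\right) = 27 \left(\left(-30\right) \frac{289}{9}\right) = 27 \left(- \frac{2890}{3}\right) = -26010$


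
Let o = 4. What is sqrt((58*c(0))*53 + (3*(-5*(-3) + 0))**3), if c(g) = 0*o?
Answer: 135*sqrt(5) ≈ 301.87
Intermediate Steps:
c(g) = 0 (c(g) = 0*4 = 0)
sqrt((58*c(0))*53 + (3*(-5*(-3) + 0))**3) = sqrt((58*0)*53 + (3*(-5*(-3) + 0))**3) = sqrt(0*53 + (3*(15 + 0))**3) = sqrt(0 + (3*15)**3) = sqrt(0 + 45**3) = sqrt(0 + 91125) = sqrt(91125) = 135*sqrt(5)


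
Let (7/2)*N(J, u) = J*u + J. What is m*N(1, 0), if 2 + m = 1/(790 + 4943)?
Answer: -22930/40131 ≈ -0.57138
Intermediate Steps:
N(J, u) = 2*J/7 + 2*J*u/7 (N(J, u) = 2*(J*u + J)/7 = 2*(J + J*u)/7 = 2*J/7 + 2*J*u/7)
m = -11465/5733 (m = -2 + 1/(790 + 4943) = -2 + 1/5733 = -11465/5733 ≈ -1.9998)
m*N(1, 0) = -22930*(1 + 0)/40131 = -22930/40131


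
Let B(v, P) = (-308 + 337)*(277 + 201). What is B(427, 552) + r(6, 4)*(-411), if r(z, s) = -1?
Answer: 14273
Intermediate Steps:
B(v, P) = 13862 (B(v, P) = 29*478 = 13862)
B(427, 552) + r(6, 4)*(-411) = 13862 - 1*(-411) = 13862 + 411 = 14273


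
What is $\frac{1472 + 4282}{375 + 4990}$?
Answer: $\frac{5754}{5365} \approx 1.0725$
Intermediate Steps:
$\frac{1472 + 4282}{375 + 4990} = \frac{5754}{5365}$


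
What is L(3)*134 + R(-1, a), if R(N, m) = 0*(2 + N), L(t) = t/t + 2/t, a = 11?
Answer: 670/3 ≈ 223.33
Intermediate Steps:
L(t) = 1 + 2/t
R(N, m) = 0
L(3)*134 + R(-1, a) = ((2 + 3)/3)*134 + 0 = ((⅓)*5)*134 + 0 = (5/3)*134 + 0 = 670/3 + 0 = 670/3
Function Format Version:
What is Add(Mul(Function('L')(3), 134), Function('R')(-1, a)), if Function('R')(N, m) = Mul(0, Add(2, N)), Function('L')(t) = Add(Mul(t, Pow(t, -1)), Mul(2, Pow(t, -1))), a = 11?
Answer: Rational(670, 3) ≈ 223.33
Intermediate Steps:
Function('L')(t) = Add(1, Mul(2, Pow(t, -1)))
Function('R')(N, m) = 0
Add(Mul(Function('L')(3), 134), Function('R')(-1, a)) = Add(Mul(Mul(Pow(3, -1), Add(2, 3)), 134), 0) = Add(Mul(Mul(Rational(1, 3), 5), 134), 0) = Add(Mul(Rational(5, 3), 134), 0) = Add(Rational(670, 3), 0) = Rational(670, 3)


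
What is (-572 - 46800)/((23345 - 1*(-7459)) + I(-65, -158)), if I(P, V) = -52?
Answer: -11843/7688 ≈ -1.5405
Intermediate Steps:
(-572 - 46800)/((23345 - 1*(-7459)) + I(-65, -158)) = (-572 - 46800)/((23345 - 1*(-7459)) - 52) = -47372/((23345 + 7459) - 52) = -47372/(30804 - 52) = -47372/30752 = -47372*1/30752 = -11843/7688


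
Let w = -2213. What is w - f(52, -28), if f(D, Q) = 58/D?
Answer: -57567/26 ≈ -2214.1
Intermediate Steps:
w - f(52, -28) = -2213 - 58/52 = -2213 - 1*29/26 = -2213 - 29/26 = -57567/26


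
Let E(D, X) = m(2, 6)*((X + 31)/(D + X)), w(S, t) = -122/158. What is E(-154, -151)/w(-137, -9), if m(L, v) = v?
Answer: -11376/3721 ≈ -3.0572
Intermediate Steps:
w(S, t) = -61/79 (w(S, t) = -122*1/158 = -61/79)
E(D, X) = 6*(31 + X)/(D + X) (E(D, X) = 6*((X + 31)/(D + X)) = 6*((31 + X)/(D + X)) = 6*(31 + X)/(D + X))
E(-154, -151)/w(-137, -9) = (6*(31 - 151)/(-154 - 151))/(-61/79) = (6*(-120)/(-305))*(-79/61) = (6*(-1/305)*(-120))*(-79/61) = (144/61)*(-79/61) = -11376/3721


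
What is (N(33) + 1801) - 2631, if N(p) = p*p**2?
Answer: 35107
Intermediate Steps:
N(p) = p**3
(N(33) + 1801) - 2631 = (33**3 + 1801) - 2631 = (35937 + 1801) - 2631 = 37738 - 2631 = 35107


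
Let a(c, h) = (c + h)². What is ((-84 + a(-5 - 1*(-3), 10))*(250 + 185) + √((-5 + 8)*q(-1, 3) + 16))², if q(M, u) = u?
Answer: 75603025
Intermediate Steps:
((-84 + a(-5 - 1*(-3), 10))*(250 + 185) + √((-5 + 8)*q(-1, 3) + 16))² = ((-84 + ((-5 - 1*(-3)) + 10)²)*(250 + 185) + √((-5 + 8)*3 + 16))² = ((-84 + ((-5 + 3) + 10)²)*435 + √(3*3 + 16))² = ((-84 + (-2 + 10)²)*435 + √(9 + 16))² = ((-84 + 8²)*435 + √25)² = ((-84 + 64)*435 + 5)² = (-20*435 + 5)² = (-8700 + 5)² = (-8695)² = 75603025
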